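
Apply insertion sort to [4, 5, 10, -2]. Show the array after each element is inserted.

First element 4 is already 'sorted'
Insert 5: shifted 0 elements -> [4, 5, 10, -2]
Insert 10: shifted 0 elements -> [4, 5, 10, -2]
Insert -2: shifted 3 elements -> [-2, 4, 5, 10]


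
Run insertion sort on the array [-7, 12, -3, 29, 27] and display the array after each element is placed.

First element -7 is already 'sorted'
Insert 12: shifted 0 elements -> [-7, 12, -3, 29, 27]
Insert -3: shifted 1 elements -> [-7, -3, 12, 29, 27]
Insert 29: shifted 0 elements -> [-7, -3, 12, 29, 27]
Insert 27: shifted 1 elements -> [-7, -3, 12, 27, 29]


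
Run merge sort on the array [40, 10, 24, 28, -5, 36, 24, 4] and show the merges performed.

Divide and conquer:
  Merge [40] + [10] -> [10, 40]
  Merge [24] + [28] -> [24, 28]
  Merge [10, 40] + [24, 28] -> [10, 24, 28, 40]
  Merge [-5] + [36] -> [-5, 36]
  Merge [24] + [4] -> [4, 24]
  Merge [-5, 36] + [4, 24] -> [-5, 4, 24, 36]
  Merge [10, 24, 28, 40] + [-5, 4, 24, 36] -> [-5, 4, 10, 24, 24, 28, 36, 40]


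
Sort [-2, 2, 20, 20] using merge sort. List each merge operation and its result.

Divide and conquer:
  Merge [-2] + [2] -> [-2, 2]
  Merge [20] + [20] -> [20, 20]
  Merge [-2, 2] + [20, 20] -> [-2, 2, 20, 20]


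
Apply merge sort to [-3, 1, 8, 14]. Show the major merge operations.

Divide and conquer:
  Merge [-3] + [1] -> [-3, 1]
  Merge [8] + [14] -> [8, 14]
  Merge [-3, 1] + [8, 14] -> [-3, 1, 8, 14]


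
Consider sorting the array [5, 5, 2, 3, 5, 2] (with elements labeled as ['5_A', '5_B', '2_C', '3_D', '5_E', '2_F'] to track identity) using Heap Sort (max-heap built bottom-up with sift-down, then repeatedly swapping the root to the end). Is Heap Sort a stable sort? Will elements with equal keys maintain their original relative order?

Trace Heap Sort on the labeled array (the key is the number; the letter only tracks identity):
  Build max-heap: [5_A, 5_B, 2_C, 3_D, 5_E, 2_F]
  Swap root 5_A to index 5, re-heapify first 5 -> [5_B, 5_E, 2_C, 3_D, 2_F, 5_A]
  Swap root 5_B to index 4, re-heapify first 4 -> [5_E, 3_D, 2_C, 2_F, 5_B, 5_A]
  Swap root 5_E to index 3, re-heapify first 3 -> [3_D, 2_F, 2_C, 5_E, 5_B, 5_A]
  Swap root 3_D to index 2, re-heapify first 2 -> [2_C, 2_F, 3_D, 5_E, 5_B, 5_A]
  Swap root 2_C to index 1, re-heapify first 1 -> [2_F, 2_C, 3_D, 5_E, 5_B, 5_A]
Final order: [2_F, 2_C, 3_D, 5_E, 5_B, 5_A]
Equal keys:
  value 2: originally 2_C, 2_F; after sorting 2_F, 2_C -> order changed
  value 5: originally 5_A, 5_B, 5_E; after sorting 5_E, 5_B, 5_A -> order changed
Equal keys were reordered, so Heap Sort is not stable: heap construction and root-to-end swaps move elements without regard to the original order of equal keys. (One such input is enough; an unstable sort may happen to preserve order on other inputs, but it gives no guarantee.)
Answer: Not stable


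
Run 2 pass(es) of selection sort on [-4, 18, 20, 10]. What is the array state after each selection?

Pass 1: Select minimum -4 at index 0, swap -> [-4, 18, 20, 10]
Pass 2: Select minimum 10 at index 3, swap -> [-4, 10, 20, 18]


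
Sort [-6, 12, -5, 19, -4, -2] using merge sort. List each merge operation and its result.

Divide and conquer:
  Merge [12] + [-5] -> [-5, 12]
  Merge [-6] + [-5, 12] -> [-6, -5, 12]
  Merge [-4] + [-2] -> [-4, -2]
  Merge [19] + [-4, -2] -> [-4, -2, 19]
  Merge [-6, -5, 12] + [-4, -2, 19] -> [-6, -5, -4, -2, 12, 19]


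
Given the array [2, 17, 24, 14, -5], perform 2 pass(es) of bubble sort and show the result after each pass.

After pass 1: [2, 17, 14, -5, 24] (2 swaps)
After pass 2: [2, 14, -5, 17, 24] (2 swaps)
Total swaps: 4


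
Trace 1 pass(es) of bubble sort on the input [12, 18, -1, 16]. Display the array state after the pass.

After pass 1: [12, -1, 16, 18] (2 swaps)
Total swaps: 2


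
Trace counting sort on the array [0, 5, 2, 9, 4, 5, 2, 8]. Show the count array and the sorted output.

Count array: [1, 0, 2, 0, 1, 2, 0, 0, 1, 1]
(count[i] = number of elements equal to i)
Cumulative count: [1, 1, 3, 3, 4, 6, 6, 6, 7, 8]
Sorted: [0, 2, 2, 4, 5, 5, 8, 9]


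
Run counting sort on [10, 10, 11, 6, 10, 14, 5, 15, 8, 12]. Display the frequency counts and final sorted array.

Count array: [0, 0, 0, 0, 0, 1, 1, 0, 1, 0, 3, 1, 1, 0, 1, 1]
(count[i] = number of elements equal to i)
Cumulative count: [0, 0, 0, 0, 0, 1, 2, 2, 3, 3, 6, 7, 8, 8, 9, 10]
Sorted: [5, 6, 8, 10, 10, 10, 11, 12, 14, 15]


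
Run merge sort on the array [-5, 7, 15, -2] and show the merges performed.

Divide and conquer:
  Merge [-5] + [7] -> [-5, 7]
  Merge [15] + [-2] -> [-2, 15]
  Merge [-5, 7] + [-2, 15] -> [-5, -2, 7, 15]


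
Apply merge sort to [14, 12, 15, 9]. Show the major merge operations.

Divide and conquer:
  Merge [14] + [12] -> [12, 14]
  Merge [15] + [9] -> [9, 15]
  Merge [12, 14] + [9, 15] -> [9, 12, 14, 15]


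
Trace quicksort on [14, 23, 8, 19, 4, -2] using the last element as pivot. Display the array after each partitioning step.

Partition 1: pivot=-2 at index 0 -> [-2, 23, 8, 19, 4, 14]
Partition 2: pivot=14 at index 3 -> [-2, 8, 4, 14, 23, 19]
Partition 3: pivot=4 at index 1 -> [-2, 4, 8, 14, 23, 19]
Partition 4: pivot=19 at index 4 -> [-2, 4, 8, 14, 19, 23]


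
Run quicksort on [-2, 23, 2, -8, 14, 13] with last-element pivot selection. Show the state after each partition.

Partition 1: pivot=13 at index 3 -> [-2, 2, -8, 13, 14, 23]
Partition 2: pivot=-8 at index 0 -> [-8, 2, -2, 13, 14, 23]
Partition 3: pivot=-2 at index 1 -> [-8, -2, 2, 13, 14, 23]
Partition 4: pivot=23 at index 5 -> [-8, -2, 2, 13, 14, 23]


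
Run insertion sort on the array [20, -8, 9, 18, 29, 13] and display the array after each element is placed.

First element 20 is already 'sorted'
Insert -8: shifted 1 elements -> [-8, 20, 9, 18, 29, 13]
Insert 9: shifted 1 elements -> [-8, 9, 20, 18, 29, 13]
Insert 18: shifted 1 elements -> [-8, 9, 18, 20, 29, 13]
Insert 29: shifted 0 elements -> [-8, 9, 18, 20, 29, 13]
Insert 13: shifted 3 elements -> [-8, 9, 13, 18, 20, 29]


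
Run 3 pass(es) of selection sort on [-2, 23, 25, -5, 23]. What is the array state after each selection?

Pass 1: Select minimum -5 at index 3, swap -> [-5, 23, 25, -2, 23]
Pass 2: Select minimum -2 at index 3, swap -> [-5, -2, 25, 23, 23]
Pass 3: Select minimum 23 at index 3, swap -> [-5, -2, 23, 25, 23]


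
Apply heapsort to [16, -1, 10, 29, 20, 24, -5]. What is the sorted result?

Build heap: [29, 20, 24, -1, 16, 10, -5]
Extract 29: [24, 20, 10, -1, 16, -5, 29]
Extract 24: [20, 16, 10, -1, -5, 24, 29]
Extract 20: [16, -1, 10, -5, 20, 24, 29]
Extract 16: [10, -1, -5, 16, 20, 24, 29]
Extract 10: [-1, -5, 10, 16, 20, 24, 29]
Extract -1: [-5, -1, 10, 16, 20, 24, 29]


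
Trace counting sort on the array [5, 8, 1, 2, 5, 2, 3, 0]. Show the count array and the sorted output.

Count array: [1, 1, 2, 1, 0, 2, 0, 0, 1]
(count[i] = number of elements equal to i)
Cumulative count: [1, 2, 4, 5, 5, 7, 7, 7, 8]
Sorted: [0, 1, 2, 2, 3, 5, 5, 8]


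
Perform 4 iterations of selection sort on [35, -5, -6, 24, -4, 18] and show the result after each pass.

Pass 1: Select minimum -6 at index 2, swap -> [-6, -5, 35, 24, -4, 18]
Pass 2: Select minimum -5 at index 1, swap -> [-6, -5, 35, 24, -4, 18]
Pass 3: Select minimum -4 at index 4, swap -> [-6, -5, -4, 24, 35, 18]
Pass 4: Select minimum 18 at index 5, swap -> [-6, -5, -4, 18, 35, 24]


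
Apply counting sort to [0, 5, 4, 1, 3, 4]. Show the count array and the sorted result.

Count array: [1, 1, 0, 1, 2, 1]
(count[i] = number of elements equal to i)
Cumulative count: [1, 2, 2, 3, 5, 6]
Sorted: [0, 1, 3, 4, 4, 5]


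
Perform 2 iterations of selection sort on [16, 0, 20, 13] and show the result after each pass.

Pass 1: Select minimum 0 at index 1, swap -> [0, 16, 20, 13]
Pass 2: Select minimum 13 at index 3, swap -> [0, 13, 20, 16]


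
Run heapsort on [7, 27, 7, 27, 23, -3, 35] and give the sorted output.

Build heap: [35, 27, 7, 27, 23, -3, 7]
Extract 35: [27, 27, 7, 7, 23, -3, 35]
Extract 27: [27, 23, 7, 7, -3, 27, 35]
Extract 27: [23, 7, 7, -3, 27, 27, 35]
Extract 23: [7, -3, 7, 23, 27, 27, 35]
Extract 7: [7, -3, 7, 23, 27, 27, 35]
Extract 7: [-3, 7, 7, 23, 27, 27, 35]


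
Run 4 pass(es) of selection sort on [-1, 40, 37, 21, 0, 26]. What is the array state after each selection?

Pass 1: Select minimum -1 at index 0, swap -> [-1, 40, 37, 21, 0, 26]
Pass 2: Select minimum 0 at index 4, swap -> [-1, 0, 37, 21, 40, 26]
Pass 3: Select minimum 21 at index 3, swap -> [-1, 0, 21, 37, 40, 26]
Pass 4: Select minimum 26 at index 5, swap -> [-1, 0, 21, 26, 40, 37]


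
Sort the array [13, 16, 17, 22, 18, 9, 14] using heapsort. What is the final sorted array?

Build heap: [22, 18, 17, 16, 13, 9, 14]
Extract 22: [18, 16, 17, 14, 13, 9, 22]
Extract 18: [17, 16, 9, 14, 13, 18, 22]
Extract 17: [16, 14, 9, 13, 17, 18, 22]
Extract 16: [14, 13, 9, 16, 17, 18, 22]
Extract 14: [13, 9, 14, 16, 17, 18, 22]
Extract 13: [9, 13, 14, 16, 17, 18, 22]


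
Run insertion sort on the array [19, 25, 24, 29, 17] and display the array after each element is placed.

First element 19 is already 'sorted'
Insert 25: shifted 0 elements -> [19, 25, 24, 29, 17]
Insert 24: shifted 1 elements -> [19, 24, 25, 29, 17]
Insert 29: shifted 0 elements -> [19, 24, 25, 29, 17]
Insert 17: shifted 4 elements -> [17, 19, 24, 25, 29]


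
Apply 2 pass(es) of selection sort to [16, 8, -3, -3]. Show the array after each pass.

Pass 1: Select minimum -3 at index 2, swap -> [-3, 8, 16, -3]
Pass 2: Select minimum -3 at index 3, swap -> [-3, -3, 16, 8]


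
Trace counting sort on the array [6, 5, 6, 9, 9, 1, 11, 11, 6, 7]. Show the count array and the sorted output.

Count array: [0, 1, 0, 0, 0, 1, 3, 1, 0, 2, 0, 2]
(count[i] = number of elements equal to i)
Cumulative count: [0, 1, 1, 1, 1, 2, 5, 6, 6, 8, 8, 10]
Sorted: [1, 5, 6, 6, 6, 7, 9, 9, 11, 11]


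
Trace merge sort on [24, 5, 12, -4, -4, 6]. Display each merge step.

Divide and conquer:
  Merge [5] + [12] -> [5, 12]
  Merge [24] + [5, 12] -> [5, 12, 24]
  Merge [-4] + [6] -> [-4, 6]
  Merge [-4] + [-4, 6] -> [-4, -4, 6]
  Merge [5, 12, 24] + [-4, -4, 6] -> [-4, -4, 5, 6, 12, 24]


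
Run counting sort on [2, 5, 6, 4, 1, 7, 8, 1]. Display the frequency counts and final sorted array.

Count array: [0, 2, 1, 0, 1, 1, 1, 1, 1]
(count[i] = number of elements equal to i)
Cumulative count: [0, 2, 3, 3, 4, 5, 6, 7, 8]
Sorted: [1, 1, 2, 4, 5, 6, 7, 8]


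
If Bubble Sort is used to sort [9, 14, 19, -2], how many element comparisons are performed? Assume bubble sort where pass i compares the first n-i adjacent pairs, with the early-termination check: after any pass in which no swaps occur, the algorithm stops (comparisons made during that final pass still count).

Pass 1: compare adjacent pairs (0,1)..(2,3) = 3 comparison(s), 1 swap(s) -> [9, 14, -2, 19]
Pass 2: compare adjacent pairs (0,1)..(1,2) = 2 comparison(s), 1 swap(s) -> [9, -2, 14, 19]
Pass 3: compare adjacent pairs (0,1)..(0,1) = 1 comparison(s), 1 swap(s) -> [-2, 9, 14, 19]
Every pass made at least one swap, so all n-1 passes run.
Total comparisons: 3 + 2 + 1 = 6


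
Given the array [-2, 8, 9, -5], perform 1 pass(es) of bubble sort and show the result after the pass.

After pass 1: [-2, 8, -5, 9] (1 swaps)
Total swaps: 1


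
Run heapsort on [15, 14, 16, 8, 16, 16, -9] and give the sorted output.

Build heap: [16, 15, 16, 8, 14, 16, -9]
Extract 16: [16, 15, 16, 8, 14, -9, 16]
Extract 16: [16, 15, -9, 8, 14, 16, 16]
Extract 16: [15, 14, -9, 8, 16, 16, 16]
Extract 15: [14, 8, -9, 15, 16, 16, 16]
Extract 14: [8, -9, 14, 15, 16, 16, 16]
Extract 8: [-9, 8, 14, 15, 16, 16, 16]


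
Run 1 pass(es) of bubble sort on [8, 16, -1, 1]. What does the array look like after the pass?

After pass 1: [8, -1, 1, 16] (2 swaps)
Total swaps: 2


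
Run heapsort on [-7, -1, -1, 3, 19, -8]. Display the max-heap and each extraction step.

Build heap: [19, 3, -1, -7, -1, -8]
Extract 19: [3, -1, -1, -7, -8, 19]
Extract 3: [-1, -7, -1, -8, 3, 19]
Extract -1: [-1, -7, -8, -1, 3, 19]
Extract -1: [-7, -8, -1, -1, 3, 19]
Extract -7: [-8, -7, -1, -1, 3, 19]


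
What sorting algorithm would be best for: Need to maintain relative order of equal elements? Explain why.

Best choice: Merge sort or Insertion sort
Reason: Both are stable; quicksort and heapsort are not stable


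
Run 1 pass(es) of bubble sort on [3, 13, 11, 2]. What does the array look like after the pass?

After pass 1: [3, 11, 2, 13] (2 swaps)
Total swaps: 2


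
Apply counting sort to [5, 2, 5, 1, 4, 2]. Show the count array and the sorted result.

Count array: [0, 1, 2, 0, 1, 2]
(count[i] = number of elements equal to i)
Cumulative count: [0, 1, 3, 3, 4, 6]
Sorted: [1, 2, 2, 4, 5, 5]


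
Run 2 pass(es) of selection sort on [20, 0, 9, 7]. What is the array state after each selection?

Pass 1: Select minimum 0 at index 1, swap -> [0, 20, 9, 7]
Pass 2: Select minimum 7 at index 3, swap -> [0, 7, 9, 20]


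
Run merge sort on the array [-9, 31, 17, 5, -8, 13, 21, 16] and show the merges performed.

Divide and conquer:
  Merge [-9] + [31] -> [-9, 31]
  Merge [17] + [5] -> [5, 17]
  Merge [-9, 31] + [5, 17] -> [-9, 5, 17, 31]
  Merge [-8] + [13] -> [-8, 13]
  Merge [21] + [16] -> [16, 21]
  Merge [-8, 13] + [16, 21] -> [-8, 13, 16, 21]
  Merge [-9, 5, 17, 31] + [-8, 13, 16, 21] -> [-9, -8, 5, 13, 16, 17, 21, 31]


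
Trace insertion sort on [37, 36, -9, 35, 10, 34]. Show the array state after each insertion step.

First element 37 is already 'sorted'
Insert 36: shifted 1 elements -> [36, 37, -9, 35, 10, 34]
Insert -9: shifted 2 elements -> [-9, 36, 37, 35, 10, 34]
Insert 35: shifted 2 elements -> [-9, 35, 36, 37, 10, 34]
Insert 10: shifted 3 elements -> [-9, 10, 35, 36, 37, 34]
Insert 34: shifted 3 elements -> [-9, 10, 34, 35, 36, 37]


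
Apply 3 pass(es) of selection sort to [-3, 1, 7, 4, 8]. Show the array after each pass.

Pass 1: Select minimum -3 at index 0, swap -> [-3, 1, 7, 4, 8]
Pass 2: Select minimum 1 at index 1, swap -> [-3, 1, 7, 4, 8]
Pass 3: Select minimum 4 at index 3, swap -> [-3, 1, 4, 7, 8]


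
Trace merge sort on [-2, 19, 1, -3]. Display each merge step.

Divide and conquer:
  Merge [-2] + [19] -> [-2, 19]
  Merge [1] + [-3] -> [-3, 1]
  Merge [-2, 19] + [-3, 1] -> [-3, -2, 1, 19]


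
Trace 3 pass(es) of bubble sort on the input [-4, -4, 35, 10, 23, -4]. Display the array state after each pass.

After pass 1: [-4, -4, 10, 23, -4, 35] (3 swaps)
After pass 2: [-4, -4, 10, -4, 23, 35] (1 swaps)
After pass 3: [-4, -4, -4, 10, 23, 35] (1 swaps)
Total swaps: 5


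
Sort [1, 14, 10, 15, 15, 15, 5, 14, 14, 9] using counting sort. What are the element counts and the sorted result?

Count array: [0, 1, 0, 0, 0, 1, 0, 0, 0, 1, 1, 0, 0, 0, 3, 3]
(count[i] = number of elements equal to i)
Cumulative count: [0, 1, 1, 1, 1, 2, 2, 2, 2, 3, 4, 4, 4, 4, 7, 10]
Sorted: [1, 5, 9, 10, 14, 14, 14, 15, 15, 15]


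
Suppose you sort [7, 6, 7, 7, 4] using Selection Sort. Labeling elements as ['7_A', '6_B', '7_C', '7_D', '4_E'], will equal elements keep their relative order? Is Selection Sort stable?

Trace Selection Sort on the labeled array (the key is the number; the letter only tracks identity):
  Pass 1: minimum of unsorted part is 4_E at index 4; swap it with 7_A at index 0 -> [4_E, 6_B, 7_C, 7_D, 7_A]
  Pass 2: minimum 6_B is already at index 1; no swap -> [4_E, 6_B, 7_C, 7_D, 7_A]
  Pass 3: minimum 7_C is already at index 2; no swap -> [4_E, 6_B, 7_C, 7_D, 7_A]
  Pass 4: minimum 7_D is already at index 3; no swap -> [4_E, 6_B, 7_C, 7_D, 7_A]
Final order: [4_E, 6_B, 7_C, 7_D, 7_A]
Equal keys:
  value 7: originally 7_A, 7_C, 7_D; after sorting 7_C, 7_D, 7_A -> order changed
Equal keys were reordered, so Selection Sort is not stable: the long-range swap that moves the minimum into place can carry an element past an equal key. (One such input is enough; an unstable sort may happen to preserve order on other inputs, but it gives no guarantee.)
Answer: Not stable


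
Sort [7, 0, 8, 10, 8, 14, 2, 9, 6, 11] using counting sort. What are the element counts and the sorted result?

Count array: [1, 0, 1, 0, 0, 0, 1, 1, 2, 1, 1, 1, 0, 0, 1]
(count[i] = number of elements equal to i)
Cumulative count: [1, 1, 2, 2, 2, 2, 3, 4, 6, 7, 8, 9, 9, 9, 10]
Sorted: [0, 2, 6, 7, 8, 8, 9, 10, 11, 14]


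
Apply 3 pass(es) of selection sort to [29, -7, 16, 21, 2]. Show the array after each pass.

Pass 1: Select minimum -7 at index 1, swap -> [-7, 29, 16, 21, 2]
Pass 2: Select minimum 2 at index 4, swap -> [-7, 2, 16, 21, 29]
Pass 3: Select minimum 16 at index 2, swap -> [-7, 2, 16, 21, 29]


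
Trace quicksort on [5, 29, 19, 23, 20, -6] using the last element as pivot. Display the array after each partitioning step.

Partition 1: pivot=-6 at index 0 -> [-6, 29, 19, 23, 20, 5]
Partition 2: pivot=5 at index 1 -> [-6, 5, 19, 23, 20, 29]
Partition 3: pivot=29 at index 5 -> [-6, 5, 19, 23, 20, 29]
Partition 4: pivot=20 at index 3 -> [-6, 5, 19, 20, 23, 29]


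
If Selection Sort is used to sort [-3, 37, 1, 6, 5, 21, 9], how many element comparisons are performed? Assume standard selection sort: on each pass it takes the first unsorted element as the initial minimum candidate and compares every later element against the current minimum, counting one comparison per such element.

Pass 1: scan indices 1..6 for the minimum = 6 comparison(s); min is -3, place at index 0 -> [-3, 37, 1, 6, 5, 21, 9]
Pass 2: scan indices 2..6 for the minimum = 5 comparison(s); min is 1, place at index 1 -> [-3, 1, 37, 6, 5, 21, 9]
Pass 3: scan indices 3..6 for the minimum = 4 comparison(s); min is 5, place at index 2 -> [-3, 1, 5, 6, 37, 21, 9]
Pass 4: scan indices 4..6 for the minimum = 3 comparison(s); min is 6, place at index 3 -> [-3, 1, 5, 6, 37, 21, 9]
Pass 5: scan indices 5..6 for the minimum = 2 comparison(s); min is 9, place at index 4 -> [-3, 1, 5, 6, 9, 21, 37]
Pass 6: scan indices 6..6 for the minimum = 1 comparison(s); min is 21, place at index 5 -> [-3, 1, 5, 6, 9, 21, 37]
Selection sort always scans the whole unsorted suffix, so the count is (n-1) + (n-2) + ... + 1 = n(n-1)/2 = 7*6/2 = 21 regardless of the input order.
Total comparisons: 6 + 5 + 4 + 3 + 2 + 1 = 21


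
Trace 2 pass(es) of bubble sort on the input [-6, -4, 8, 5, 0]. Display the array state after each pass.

After pass 1: [-6, -4, 5, 0, 8] (2 swaps)
After pass 2: [-6, -4, 0, 5, 8] (1 swaps)
Total swaps: 3


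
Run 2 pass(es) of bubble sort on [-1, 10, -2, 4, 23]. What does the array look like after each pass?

After pass 1: [-1, -2, 4, 10, 23] (2 swaps)
After pass 2: [-2, -1, 4, 10, 23] (1 swaps)
Total swaps: 3


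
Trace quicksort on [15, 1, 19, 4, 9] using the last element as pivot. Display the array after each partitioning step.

Partition 1: pivot=9 at index 2 -> [1, 4, 9, 15, 19]
Partition 2: pivot=4 at index 1 -> [1, 4, 9, 15, 19]
Partition 3: pivot=19 at index 4 -> [1, 4, 9, 15, 19]


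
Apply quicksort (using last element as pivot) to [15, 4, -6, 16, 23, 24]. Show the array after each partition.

Partition 1: pivot=24 at index 5 -> [15, 4, -6, 16, 23, 24]
Partition 2: pivot=23 at index 4 -> [15, 4, -6, 16, 23, 24]
Partition 3: pivot=16 at index 3 -> [15, 4, -6, 16, 23, 24]
Partition 4: pivot=-6 at index 0 -> [-6, 4, 15, 16, 23, 24]
Partition 5: pivot=15 at index 2 -> [-6, 4, 15, 16, 23, 24]


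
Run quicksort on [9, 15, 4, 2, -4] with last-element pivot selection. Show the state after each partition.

Partition 1: pivot=-4 at index 0 -> [-4, 15, 4, 2, 9]
Partition 2: pivot=9 at index 3 -> [-4, 4, 2, 9, 15]
Partition 3: pivot=2 at index 1 -> [-4, 2, 4, 9, 15]


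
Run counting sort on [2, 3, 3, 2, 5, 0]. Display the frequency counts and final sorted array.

Count array: [1, 0, 2, 2, 0, 1]
(count[i] = number of elements equal to i)
Cumulative count: [1, 1, 3, 5, 5, 6]
Sorted: [0, 2, 2, 3, 3, 5]


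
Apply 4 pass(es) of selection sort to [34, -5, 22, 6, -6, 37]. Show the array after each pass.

Pass 1: Select minimum -6 at index 4, swap -> [-6, -5, 22, 6, 34, 37]
Pass 2: Select minimum -5 at index 1, swap -> [-6, -5, 22, 6, 34, 37]
Pass 3: Select minimum 6 at index 3, swap -> [-6, -5, 6, 22, 34, 37]
Pass 4: Select minimum 22 at index 3, swap -> [-6, -5, 6, 22, 34, 37]


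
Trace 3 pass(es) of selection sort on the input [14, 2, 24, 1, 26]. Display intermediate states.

Pass 1: Select minimum 1 at index 3, swap -> [1, 2, 24, 14, 26]
Pass 2: Select minimum 2 at index 1, swap -> [1, 2, 24, 14, 26]
Pass 3: Select minimum 14 at index 3, swap -> [1, 2, 14, 24, 26]


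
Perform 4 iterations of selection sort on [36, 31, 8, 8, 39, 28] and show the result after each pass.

Pass 1: Select minimum 8 at index 2, swap -> [8, 31, 36, 8, 39, 28]
Pass 2: Select minimum 8 at index 3, swap -> [8, 8, 36, 31, 39, 28]
Pass 3: Select minimum 28 at index 5, swap -> [8, 8, 28, 31, 39, 36]
Pass 4: Select minimum 31 at index 3, swap -> [8, 8, 28, 31, 39, 36]


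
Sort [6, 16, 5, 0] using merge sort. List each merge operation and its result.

Divide and conquer:
  Merge [6] + [16] -> [6, 16]
  Merge [5] + [0] -> [0, 5]
  Merge [6, 16] + [0, 5] -> [0, 5, 6, 16]


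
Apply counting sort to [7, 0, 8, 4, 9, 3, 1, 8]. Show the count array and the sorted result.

Count array: [1, 1, 0, 1, 1, 0, 0, 1, 2, 1]
(count[i] = number of elements equal to i)
Cumulative count: [1, 2, 2, 3, 4, 4, 4, 5, 7, 8]
Sorted: [0, 1, 3, 4, 7, 8, 8, 9]


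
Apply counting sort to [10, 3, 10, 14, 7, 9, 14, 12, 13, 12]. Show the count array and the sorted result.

Count array: [0, 0, 0, 1, 0, 0, 0, 1, 0, 1, 2, 0, 2, 1, 2]
(count[i] = number of elements equal to i)
Cumulative count: [0, 0, 0, 1, 1, 1, 1, 2, 2, 3, 5, 5, 7, 8, 10]
Sorted: [3, 7, 9, 10, 10, 12, 12, 13, 14, 14]


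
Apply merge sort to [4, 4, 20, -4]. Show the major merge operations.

Divide and conquer:
  Merge [4] + [4] -> [4, 4]
  Merge [20] + [-4] -> [-4, 20]
  Merge [4, 4] + [-4, 20] -> [-4, 4, 4, 20]


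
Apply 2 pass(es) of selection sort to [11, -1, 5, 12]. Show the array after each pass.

Pass 1: Select minimum -1 at index 1, swap -> [-1, 11, 5, 12]
Pass 2: Select minimum 5 at index 2, swap -> [-1, 5, 11, 12]


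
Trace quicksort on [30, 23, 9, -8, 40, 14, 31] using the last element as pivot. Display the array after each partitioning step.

Partition 1: pivot=31 at index 5 -> [30, 23, 9, -8, 14, 31, 40]
Partition 2: pivot=14 at index 2 -> [9, -8, 14, 23, 30, 31, 40]
Partition 3: pivot=-8 at index 0 -> [-8, 9, 14, 23, 30, 31, 40]
Partition 4: pivot=30 at index 4 -> [-8, 9, 14, 23, 30, 31, 40]


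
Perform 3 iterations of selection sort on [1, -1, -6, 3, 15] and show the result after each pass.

Pass 1: Select minimum -6 at index 2, swap -> [-6, -1, 1, 3, 15]
Pass 2: Select minimum -1 at index 1, swap -> [-6, -1, 1, 3, 15]
Pass 3: Select minimum 1 at index 2, swap -> [-6, -1, 1, 3, 15]


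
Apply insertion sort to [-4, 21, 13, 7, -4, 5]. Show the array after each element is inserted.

First element -4 is already 'sorted'
Insert 21: shifted 0 elements -> [-4, 21, 13, 7, -4, 5]
Insert 13: shifted 1 elements -> [-4, 13, 21, 7, -4, 5]
Insert 7: shifted 2 elements -> [-4, 7, 13, 21, -4, 5]
Insert -4: shifted 3 elements -> [-4, -4, 7, 13, 21, 5]
Insert 5: shifted 3 elements -> [-4, -4, 5, 7, 13, 21]


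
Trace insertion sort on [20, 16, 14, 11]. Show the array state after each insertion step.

First element 20 is already 'sorted'
Insert 16: shifted 1 elements -> [16, 20, 14, 11]
Insert 14: shifted 2 elements -> [14, 16, 20, 11]
Insert 11: shifted 3 elements -> [11, 14, 16, 20]


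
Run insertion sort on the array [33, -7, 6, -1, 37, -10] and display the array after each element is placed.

First element 33 is already 'sorted'
Insert -7: shifted 1 elements -> [-7, 33, 6, -1, 37, -10]
Insert 6: shifted 1 elements -> [-7, 6, 33, -1, 37, -10]
Insert -1: shifted 2 elements -> [-7, -1, 6, 33, 37, -10]
Insert 37: shifted 0 elements -> [-7, -1, 6, 33, 37, -10]
Insert -10: shifted 5 elements -> [-10, -7, -1, 6, 33, 37]


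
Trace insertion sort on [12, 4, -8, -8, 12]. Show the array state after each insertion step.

First element 12 is already 'sorted'
Insert 4: shifted 1 elements -> [4, 12, -8, -8, 12]
Insert -8: shifted 2 elements -> [-8, 4, 12, -8, 12]
Insert -8: shifted 2 elements -> [-8, -8, 4, 12, 12]
Insert 12: shifted 0 elements -> [-8, -8, 4, 12, 12]


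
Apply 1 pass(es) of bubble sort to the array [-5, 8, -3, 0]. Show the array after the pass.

After pass 1: [-5, -3, 0, 8] (2 swaps)
Total swaps: 2


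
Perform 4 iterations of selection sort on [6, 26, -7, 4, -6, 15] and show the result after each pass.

Pass 1: Select minimum -7 at index 2, swap -> [-7, 26, 6, 4, -6, 15]
Pass 2: Select minimum -6 at index 4, swap -> [-7, -6, 6, 4, 26, 15]
Pass 3: Select minimum 4 at index 3, swap -> [-7, -6, 4, 6, 26, 15]
Pass 4: Select minimum 6 at index 3, swap -> [-7, -6, 4, 6, 26, 15]


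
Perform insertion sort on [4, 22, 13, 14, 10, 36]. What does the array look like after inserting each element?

First element 4 is already 'sorted'
Insert 22: shifted 0 elements -> [4, 22, 13, 14, 10, 36]
Insert 13: shifted 1 elements -> [4, 13, 22, 14, 10, 36]
Insert 14: shifted 1 elements -> [4, 13, 14, 22, 10, 36]
Insert 10: shifted 3 elements -> [4, 10, 13, 14, 22, 36]
Insert 36: shifted 0 elements -> [4, 10, 13, 14, 22, 36]


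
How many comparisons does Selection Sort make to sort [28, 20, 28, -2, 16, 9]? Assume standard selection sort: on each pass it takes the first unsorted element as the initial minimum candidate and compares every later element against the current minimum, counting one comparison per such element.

Pass 1: scan indices 1..5 for the minimum = 5 comparison(s); min is -2, place at index 0 -> [-2, 20, 28, 28, 16, 9]
Pass 2: scan indices 2..5 for the minimum = 4 comparison(s); min is 9, place at index 1 -> [-2, 9, 28, 28, 16, 20]
Pass 3: scan indices 3..5 for the minimum = 3 comparison(s); min is 16, place at index 2 -> [-2, 9, 16, 28, 28, 20]
Pass 4: scan indices 4..5 for the minimum = 2 comparison(s); min is 20, place at index 3 -> [-2, 9, 16, 20, 28, 28]
Pass 5: scan indices 5..5 for the minimum = 1 comparison(s); min is 28, place at index 4 -> [-2, 9, 16, 20, 28, 28]
Selection sort always scans the whole unsorted suffix, so the count is (n-1) + (n-2) + ... + 1 = n(n-1)/2 = 6*5/2 = 15 regardless of the input order.
Total comparisons: 5 + 4 + 3 + 2 + 1 = 15


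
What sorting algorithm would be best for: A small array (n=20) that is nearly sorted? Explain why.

Best choice: Insertion sort
Reason: Insertion sort is O(n) for nearly sorted arrays and has low overhead


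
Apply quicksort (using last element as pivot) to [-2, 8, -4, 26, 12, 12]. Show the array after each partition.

Partition 1: pivot=12 at index 4 -> [-2, 8, -4, 12, 12, 26]
Partition 2: pivot=12 at index 3 -> [-2, 8, -4, 12, 12, 26]
Partition 3: pivot=-4 at index 0 -> [-4, 8, -2, 12, 12, 26]
Partition 4: pivot=-2 at index 1 -> [-4, -2, 8, 12, 12, 26]


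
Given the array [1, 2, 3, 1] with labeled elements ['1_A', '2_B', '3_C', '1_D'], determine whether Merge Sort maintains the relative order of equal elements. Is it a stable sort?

Trace Merge Sort on the labeled array (the key is the number; the letter only tracks identity):
  Merge [1_A] + [2_B] -> [1_A, 2_B]
  Merge [3_C] + [1_D] -> [1_D, 3_C]
  Merge [1_A, 2_B] + [1_D, 3_C] -> [1_A, 1_D, 2_B, 3_C]
Final order: [1_A, 1_D, 2_B, 3_C]
Equal keys:
  value 1: originally 1_A, 1_D; after sorting 1_A, 1_D -> order preserved
All equal keys kept their original relative order. Merge Sort is stable: when the heads of the two halves are equal the merge takes from the left half first.
Answer: Stable


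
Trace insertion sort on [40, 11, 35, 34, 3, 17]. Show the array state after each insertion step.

First element 40 is already 'sorted'
Insert 11: shifted 1 elements -> [11, 40, 35, 34, 3, 17]
Insert 35: shifted 1 elements -> [11, 35, 40, 34, 3, 17]
Insert 34: shifted 2 elements -> [11, 34, 35, 40, 3, 17]
Insert 3: shifted 4 elements -> [3, 11, 34, 35, 40, 17]
Insert 17: shifted 3 elements -> [3, 11, 17, 34, 35, 40]


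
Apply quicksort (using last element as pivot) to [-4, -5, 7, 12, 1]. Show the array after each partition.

Partition 1: pivot=1 at index 2 -> [-4, -5, 1, 12, 7]
Partition 2: pivot=-5 at index 0 -> [-5, -4, 1, 12, 7]
Partition 3: pivot=7 at index 3 -> [-5, -4, 1, 7, 12]


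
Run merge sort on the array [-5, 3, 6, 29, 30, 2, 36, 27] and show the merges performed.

Divide and conquer:
  Merge [-5] + [3] -> [-5, 3]
  Merge [6] + [29] -> [6, 29]
  Merge [-5, 3] + [6, 29] -> [-5, 3, 6, 29]
  Merge [30] + [2] -> [2, 30]
  Merge [36] + [27] -> [27, 36]
  Merge [2, 30] + [27, 36] -> [2, 27, 30, 36]
  Merge [-5, 3, 6, 29] + [2, 27, 30, 36] -> [-5, 2, 3, 6, 27, 29, 30, 36]


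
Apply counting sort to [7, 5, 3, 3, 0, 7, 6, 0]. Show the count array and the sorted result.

Count array: [2, 0, 0, 2, 0, 1, 1, 2]
(count[i] = number of elements equal to i)
Cumulative count: [2, 2, 2, 4, 4, 5, 6, 8]
Sorted: [0, 0, 3, 3, 5, 6, 7, 7]


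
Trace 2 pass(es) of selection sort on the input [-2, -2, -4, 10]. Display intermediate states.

Pass 1: Select minimum -4 at index 2, swap -> [-4, -2, -2, 10]
Pass 2: Select minimum -2 at index 1, swap -> [-4, -2, -2, 10]


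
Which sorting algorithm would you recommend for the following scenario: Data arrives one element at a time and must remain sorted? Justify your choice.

Best choice: Insertion sort
Reason: Insertion sort naturally handles online/streaming input by inserting each new element into sorted position


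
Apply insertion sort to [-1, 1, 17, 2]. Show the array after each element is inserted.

First element -1 is already 'sorted'
Insert 1: shifted 0 elements -> [-1, 1, 17, 2]
Insert 17: shifted 0 elements -> [-1, 1, 17, 2]
Insert 2: shifted 1 elements -> [-1, 1, 2, 17]


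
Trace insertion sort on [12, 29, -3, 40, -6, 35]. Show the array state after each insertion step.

First element 12 is already 'sorted'
Insert 29: shifted 0 elements -> [12, 29, -3, 40, -6, 35]
Insert -3: shifted 2 elements -> [-3, 12, 29, 40, -6, 35]
Insert 40: shifted 0 elements -> [-3, 12, 29, 40, -6, 35]
Insert -6: shifted 4 elements -> [-6, -3, 12, 29, 40, 35]
Insert 35: shifted 1 elements -> [-6, -3, 12, 29, 35, 40]


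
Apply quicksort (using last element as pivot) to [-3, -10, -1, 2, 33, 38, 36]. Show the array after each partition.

Partition 1: pivot=36 at index 5 -> [-3, -10, -1, 2, 33, 36, 38]
Partition 2: pivot=33 at index 4 -> [-3, -10, -1, 2, 33, 36, 38]
Partition 3: pivot=2 at index 3 -> [-3, -10, -1, 2, 33, 36, 38]
Partition 4: pivot=-1 at index 2 -> [-3, -10, -1, 2, 33, 36, 38]
Partition 5: pivot=-10 at index 0 -> [-10, -3, -1, 2, 33, 36, 38]


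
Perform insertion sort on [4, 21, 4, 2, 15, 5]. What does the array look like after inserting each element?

First element 4 is already 'sorted'
Insert 21: shifted 0 elements -> [4, 21, 4, 2, 15, 5]
Insert 4: shifted 1 elements -> [4, 4, 21, 2, 15, 5]
Insert 2: shifted 3 elements -> [2, 4, 4, 21, 15, 5]
Insert 15: shifted 1 elements -> [2, 4, 4, 15, 21, 5]
Insert 5: shifted 2 elements -> [2, 4, 4, 5, 15, 21]


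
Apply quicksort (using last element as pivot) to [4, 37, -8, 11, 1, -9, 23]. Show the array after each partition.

Partition 1: pivot=23 at index 5 -> [4, -8, 11, 1, -9, 23, 37]
Partition 2: pivot=-9 at index 0 -> [-9, -8, 11, 1, 4, 23, 37]
Partition 3: pivot=4 at index 3 -> [-9, -8, 1, 4, 11, 23, 37]
Partition 4: pivot=1 at index 2 -> [-9, -8, 1, 4, 11, 23, 37]


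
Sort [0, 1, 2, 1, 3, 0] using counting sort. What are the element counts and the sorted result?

Count array: [2, 2, 1, 1]
(count[i] = number of elements equal to i)
Cumulative count: [2, 4, 5, 6]
Sorted: [0, 0, 1, 1, 2, 3]


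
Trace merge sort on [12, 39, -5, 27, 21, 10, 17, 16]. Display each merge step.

Divide and conquer:
  Merge [12] + [39] -> [12, 39]
  Merge [-5] + [27] -> [-5, 27]
  Merge [12, 39] + [-5, 27] -> [-5, 12, 27, 39]
  Merge [21] + [10] -> [10, 21]
  Merge [17] + [16] -> [16, 17]
  Merge [10, 21] + [16, 17] -> [10, 16, 17, 21]
  Merge [-5, 12, 27, 39] + [10, 16, 17, 21] -> [-5, 10, 12, 16, 17, 21, 27, 39]


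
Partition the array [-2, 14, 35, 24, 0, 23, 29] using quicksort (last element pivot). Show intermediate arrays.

Partition 1: pivot=29 at index 5 -> [-2, 14, 24, 0, 23, 29, 35]
Partition 2: pivot=23 at index 3 -> [-2, 14, 0, 23, 24, 29, 35]
Partition 3: pivot=0 at index 1 -> [-2, 0, 14, 23, 24, 29, 35]


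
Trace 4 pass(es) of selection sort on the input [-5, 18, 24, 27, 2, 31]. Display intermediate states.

Pass 1: Select minimum -5 at index 0, swap -> [-5, 18, 24, 27, 2, 31]
Pass 2: Select minimum 2 at index 4, swap -> [-5, 2, 24, 27, 18, 31]
Pass 3: Select minimum 18 at index 4, swap -> [-5, 2, 18, 27, 24, 31]
Pass 4: Select minimum 24 at index 4, swap -> [-5, 2, 18, 24, 27, 31]


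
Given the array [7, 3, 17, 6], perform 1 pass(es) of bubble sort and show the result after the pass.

After pass 1: [3, 7, 6, 17] (2 swaps)
Total swaps: 2


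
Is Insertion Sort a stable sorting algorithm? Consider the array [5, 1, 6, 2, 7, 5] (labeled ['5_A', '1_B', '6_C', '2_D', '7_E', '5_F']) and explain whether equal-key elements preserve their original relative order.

Trace Insertion Sort on the labeled array (the key is the number; the letter only tracks identity):
  Insert 1_B at index 0: [1_B, 5_A, 6_C, 2_D, 7_E, 5_F]
  Insert 6_C at index 2: [1_B, 5_A, 6_C, 2_D, 7_E, 5_F]
  Insert 2_D at index 1: [1_B, 2_D, 5_A, 6_C, 7_E, 5_F]
  Insert 7_E at index 4: [1_B, 2_D, 5_A, 6_C, 7_E, 5_F]
  Insert 5_F at index 3: [1_B, 2_D, 5_A, 5_F, 6_C, 7_E]
Final order: [1_B, 2_D, 5_A, 5_F, 6_C, 7_E]
Equal keys:
  value 5: originally 5_A, 5_F; after sorting 5_A, 5_F -> order preserved
All equal keys kept their original relative order. Insertion Sort is stable: elements are shifted only while they are strictly greater than the key, so a key is inserted after any equal elements already placed.
Answer: Stable


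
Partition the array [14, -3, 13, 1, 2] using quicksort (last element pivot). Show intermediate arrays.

Partition 1: pivot=2 at index 2 -> [-3, 1, 2, 14, 13]
Partition 2: pivot=1 at index 1 -> [-3, 1, 2, 14, 13]
Partition 3: pivot=13 at index 3 -> [-3, 1, 2, 13, 14]


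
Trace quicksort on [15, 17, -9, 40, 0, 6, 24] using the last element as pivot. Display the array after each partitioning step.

Partition 1: pivot=24 at index 5 -> [15, 17, -9, 0, 6, 24, 40]
Partition 2: pivot=6 at index 2 -> [-9, 0, 6, 17, 15, 24, 40]
Partition 3: pivot=0 at index 1 -> [-9, 0, 6, 17, 15, 24, 40]
Partition 4: pivot=15 at index 3 -> [-9, 0, 6, 15, 17, 24, 40]


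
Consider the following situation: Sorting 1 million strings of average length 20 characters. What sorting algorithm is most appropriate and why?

Best choice: MSD radix sort or Mergesort
Reason: MSD radix sort is a non-comparison sort that buckets the strings by successive character positions, running in time proportional to the total number of characters examined rather than O(n log n) string comparisons; mergesort is a stable O(n log n)-comparison alternative that works for arbitrary variable-length keys


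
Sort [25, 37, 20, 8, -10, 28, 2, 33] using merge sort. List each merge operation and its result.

Divide and conquer:
  Merge [25] + [37] -> [25, 37]
  Merge [20] + [8] -> [8, 20]
  Merge [25, 37] + [8, 20] -> [8, 20, 25, 37]
  Merge [-10] + [28] -> [-10, 28]
  Merge [2] + [33] -> [2, 33]
  Merge [-10, 28] + [2, 33] -> [-10, 2, 28, 33]
  Merge [8, 20, 25, 37] + [-10, 2, 28, 33] -> [-10, 2, 8, 20, 25, 28, 33, 37]


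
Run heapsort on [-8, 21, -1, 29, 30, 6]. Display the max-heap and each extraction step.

Build heap: [30, 29, 6, -8, 21, -1]
Extract 30: [29, 21, 6, -8, -1, 30]
Extract 29: [21, -1, 6, -8, 29, 30]
Extract 21: [6, -1, -8, 21, 29, 30]
Extract 6: [-1, -8, 6, 21, 29, 30]
Extract -1: [-8, -1, 6, 21, 29, 30]


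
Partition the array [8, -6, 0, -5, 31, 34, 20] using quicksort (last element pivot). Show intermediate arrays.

Partition 1: pivot=20 at index 4 -> [8, -6, 0, -5, 20, 34, 31]
Partition 2: pivot=-5 at index 1 -> [-6, -5, 0, 8, 20, 34, 31]
Partition 3: pivot=8 at index 3 -> [-6, -5, 0, 8, 20, 34, 31]
Partition 4: pivot=31 at index 5 -> [-6, -5, 0, 8, 20, 31, 34]


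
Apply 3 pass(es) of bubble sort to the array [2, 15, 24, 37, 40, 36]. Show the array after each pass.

After pass 1: [2, 15, 24, 37, 36, 40] (1 swaps)
After pass 2: [2, 15, 24, 36, 37, 40] (1 swaps)
After pass 3: [2, 15, 24, 36, 37, 40] (0 swaps)
Total swaps: 2


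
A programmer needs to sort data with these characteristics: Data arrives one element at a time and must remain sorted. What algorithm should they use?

Best choice: Insertion sort
Reason: Insertion sort naturally handles online/streaming input by inserting each new element into sorted position


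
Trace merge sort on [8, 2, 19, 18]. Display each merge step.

Divide and conquer:
  Merge [8] + [2] -> [2, 8]
  Merge [19] + [18] -> [18, 19]
  Merge [2, 8] + [18, 19] -> [2, 8, 18, 19]


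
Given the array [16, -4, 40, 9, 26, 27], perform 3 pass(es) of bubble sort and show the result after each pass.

After pass 1: [-4, 16, 9, 26, 27, 40] (4 swaps)
After pass 2: [-4, 9, 16, 26, 27, 40] (1 swaps)
After pass 3: [-4, 9, 16, 26, 27, 40] (0 swaps)
Total swaps: 5


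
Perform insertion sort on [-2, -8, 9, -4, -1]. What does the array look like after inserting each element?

First element -2 is already 'sorted'
Insert -8: shifted 1 elements -> [-8, -2, 9, -4, -1]
Insert 9: shifted 0 elements -> [-8, -2, 9, -4, -1]
Insert -4: shifted 2 elements -> [-8, -4, -2, 9, -1]
Insert -1: shifted 1 elements -> [-8, -4, -2, -1, 9]


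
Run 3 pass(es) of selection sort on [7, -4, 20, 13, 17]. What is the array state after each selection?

Pass 1: Select minimum -4 at index 1, swap -> [-4, 7, 20, 13, 17]
Pass 2: Select minimum 7 at index 1, swap -> [-4, 7, 20, 13, 17]
Pass 3: Select minimum 13 at index 3, swap -> [-4, 7, 13, 20, 17]


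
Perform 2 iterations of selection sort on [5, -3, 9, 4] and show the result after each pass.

Pass 1: Select minimum -3 at index 1, swap -> [-3, 5, 9, 4]
Pass 2: Select minimum 4 at index 3, swap -> [-3, 4, 9, 5]


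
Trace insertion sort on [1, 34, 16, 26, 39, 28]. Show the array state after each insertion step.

First element 1 is already 'sorted'
Insert 34: shifted 0 elements -> [1, 34, 16, 26, 39, 28]
Insert 16: shifted 1 elements -> [1, 16, 34, 26, 39, 28]
Insert 26: shifted 1 elements -> [1, 16, 26, 34, 39, 28]
Insert 39: shifted 0 elements -> [1, 16, 26, 34, 39, 28]
Insert 28: shifted 2 elements -> [1, 16, 26, 28, 34, 39]


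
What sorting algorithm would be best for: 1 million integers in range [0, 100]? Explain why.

Best choice: Counting sort
Reason: O(n + k) where k=100 is small; linear time beats O(n log n)


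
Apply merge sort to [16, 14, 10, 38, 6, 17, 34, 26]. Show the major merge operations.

Divide and conquer:
  Merge [16] + [14] -> [14, 16]
  Merge [10] + [38] -> [10, 38]
  Merge [14, 16] + [10, 38] -> [10, 14, 16, 38]
  Merge [6] + [17] -> [6, 17]
  Merge [34] + [26] -> [26, 34]
  Merge [6, 17] + [26, 34] -> [6, 17, 26, 34]
  Merge [10, 14, 16, 38] + [6, 17, 26, 34] -> [6, 10, 14, 16, 17, 26, 34, 38]


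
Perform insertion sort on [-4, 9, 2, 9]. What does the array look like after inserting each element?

First element -4 is already 'sorted'
Insert 9: shifted 0 elements -> [-4, 9, 2, 9]
Insert 2: shifted 1 elements -> [-4, 2, 9, 9]
Insert 9: shifted 0 elements -> [-4, 2, 9, 9]


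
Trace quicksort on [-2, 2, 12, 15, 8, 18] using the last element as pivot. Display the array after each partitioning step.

Partition 1: pivot=18 at index 5 -> [-2, 2, 12, 15, 8, 18]
Partition 2: pivot=8 at index 2 -> [-2, 2, 8, 15, 12, 18]
Partition 3: pivot=2 at index 1 -> [-2, 2, 8, 15, 12, 18]
Partition 4: pivot=12 at index 3 -> [-2, 2, 8, 12, 15, 18]
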